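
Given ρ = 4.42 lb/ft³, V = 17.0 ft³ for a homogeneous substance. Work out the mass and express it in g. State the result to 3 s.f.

34100 g

Rearranging ρ = m/V for m: m = ρV.
ρ = 4.42 lb/ft³ = 70.80 kg/m³; V = 17.0 ft³ = 0.4814 m³.
m = 34.08 kg
34.08 kg × (1 g / 0.001000 kg) = 34083 g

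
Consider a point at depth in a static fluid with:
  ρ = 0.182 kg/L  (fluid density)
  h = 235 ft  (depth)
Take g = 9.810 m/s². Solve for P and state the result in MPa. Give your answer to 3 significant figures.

0.128 MPa

Directly: P = ρgh.
ρ = 0.182 kg/L = 182.0 kg/m³; h = 235 ft = 71.63 m; g = 9.810 m/s².
P = 1.279×10^5 Pa  (the unit combination reduces to kg/(m·s²) = Pa)
1.279×10^5 Pa × (1 MPa / 1.000×10^6 Pa) = 0.1279 MPa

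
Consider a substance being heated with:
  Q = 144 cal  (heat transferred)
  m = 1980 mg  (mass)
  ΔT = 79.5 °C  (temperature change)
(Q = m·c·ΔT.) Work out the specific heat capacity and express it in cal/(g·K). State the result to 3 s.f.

Solving Q = m·c·ΔT for c: c = Q/(m·ΔT).
Q = 144 cal = 602.5 J; m = 1980 mg = 0.001980 kg; ΔT = 79.5 °C = 79.50 K.
c = 3828 J/(kg·K)
3828 J/(kg·K) × (1 cal/(g·K) / 4184 J/(kg·K)) = 0.9148 cal/(g·K)

0.915 cal/(g·K)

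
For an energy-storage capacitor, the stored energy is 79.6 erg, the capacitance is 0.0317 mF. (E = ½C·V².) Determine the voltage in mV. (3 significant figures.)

Rearranging E = ½C·V² for V: V = √(2E/C).
E = 79.6 erg = 7.960×10^-6 J; C = 0.0317 mF = 3.170×10^-5 F.
V = 0.7087 V
0.7087 V × (1 mV / 0.001000 V) = 708.7 mV

709 mV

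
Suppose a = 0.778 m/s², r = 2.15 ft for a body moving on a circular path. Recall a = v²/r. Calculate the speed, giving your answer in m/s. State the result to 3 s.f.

Rearranging: v = √(a·r).
a = 0.778 m/s²; r = 2.15 ft = 0.6553 m.
v = 0.7140 m/s

0.714 m/s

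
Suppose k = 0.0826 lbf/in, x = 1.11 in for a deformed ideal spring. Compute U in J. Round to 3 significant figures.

Directly: U = ½kx².
k = 0.0826 lbf/in = 14.47 N/m; x = 1.11 in = 0.02819 m.
U = 0.005749 J  (the unit combination reduces to kg·m²/s² = J)

0.00575 J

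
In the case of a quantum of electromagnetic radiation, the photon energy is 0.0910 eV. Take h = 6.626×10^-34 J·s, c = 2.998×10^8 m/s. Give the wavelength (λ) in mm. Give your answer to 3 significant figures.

Rearranging E = h·c/λ for λ: λ = hc/E.
E = 0.0910 eV = 1.458×10^-20 J; h = 6.626×10^-34 J·s; c = 2.998×10^8 m/s.
λ = 1.362×10^-5 m
1.362×10^-5 m × (1 mm / 0.001000 m) = 0.01362 mm

0.0136 mm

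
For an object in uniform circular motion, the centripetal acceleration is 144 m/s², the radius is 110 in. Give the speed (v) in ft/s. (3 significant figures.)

65.8 ft/s

Rearranging a = v²/r for v: v = √(a·r).
a = 144 m/s²; r = 110 in = 2.794 m.
v = 20.06 m/s
20.06 m/s × (1 ft/s / 0.3048 m/s) = 65.81 ft/s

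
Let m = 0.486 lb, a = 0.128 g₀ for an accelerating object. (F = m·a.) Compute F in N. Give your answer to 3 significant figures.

0.277 N

From Newton's second law: F = m·a.
m = 0.486 lb = 0.2204 kg; a = 0.128 g₀ = 1.255 m/s².
F = 0.2767 N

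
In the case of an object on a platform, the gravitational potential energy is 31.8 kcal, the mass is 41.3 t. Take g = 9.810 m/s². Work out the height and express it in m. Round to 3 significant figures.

0.328 m

Solving PE = m·g·h for h: h = PE/(m·g).
PE = 31.8 kcal = 1.331×10^5 J; m = 41.3 t = 41300 kg; g = 9.810 m/s².
h = 0.3284 m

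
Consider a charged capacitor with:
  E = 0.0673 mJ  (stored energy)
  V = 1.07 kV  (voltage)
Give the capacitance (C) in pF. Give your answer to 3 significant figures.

Solving E = ½C·V² for C: C = 2E/V².
E = 0.0673 mJ = 6.730×10^-5 J; V = 1.07 kV = 1070 V.
C = 1.176×10^-10 F
1.176×10^-10 F × (1 pF / 1.000×10^-12 F) = 117.6 pF

118 pF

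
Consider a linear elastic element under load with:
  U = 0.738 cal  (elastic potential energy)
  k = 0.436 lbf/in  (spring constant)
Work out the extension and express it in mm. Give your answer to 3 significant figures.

284 mm

Rearranging U = ½k·x² for x: x = √(2U/k).
U = 0.738 cal = 3.088 J; k = 0.436 lbf/in = 76.36 N/m.
x = 0.2844 m
0.2844 m × (1 mm / 0.001000 m) = 284.4 mm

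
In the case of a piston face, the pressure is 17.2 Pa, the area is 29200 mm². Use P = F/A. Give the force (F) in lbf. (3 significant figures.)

0.113 lbf

Rearranging: F = P·A.
P = 17.2 Pa; A = 29200 mm² = 0.02920 m².
F = 0.5022 N
0.5022 N × (1 lbf / 4.448 N) = 0.1129 lbf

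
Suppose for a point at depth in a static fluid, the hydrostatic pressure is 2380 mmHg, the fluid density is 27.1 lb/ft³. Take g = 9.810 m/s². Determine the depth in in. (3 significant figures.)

2930 in

Rearranging P = ρ·g·h for h: h = P/(ρ·g).
P = 2380 mmHg = 3.173×10^5 Pa; ρ = 27.1 lb/ft³ = 434.1 kg/m³; g = 9.810 m/s².
h = 74.51 m
74.51 m × (1 in / 0.02540 m) = 2933 in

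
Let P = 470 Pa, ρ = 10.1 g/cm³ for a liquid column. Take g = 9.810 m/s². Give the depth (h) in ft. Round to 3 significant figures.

0.0156 ft

Rearranging: h = P/(ρ·g).
P = 470 Pa; ρ = 10.1 g/cm³ = 10100 kg/m³; g = 9.810 m/s².
h = 0.004744 m
0.004744 m × (1 ft / 0.3048 m) = 0.01556 ft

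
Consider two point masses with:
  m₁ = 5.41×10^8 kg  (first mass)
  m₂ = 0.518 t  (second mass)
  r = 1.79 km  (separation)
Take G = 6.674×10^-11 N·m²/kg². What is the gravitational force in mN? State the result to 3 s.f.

From Newton's law of gravitation: F = Gm₁m₂/r².
m₁ = 5.41×10^8 kg; m₂ = 0.518 t = 518.0 kg; r = 1.79 km = 1790 m; G = 6.674×10^-11 N·m²/kg².
F = 5.837×10^-6 N
5.837×10^-6 N × (1 mN / 0.001000 N) = 0.005837 mN

0.00584 mN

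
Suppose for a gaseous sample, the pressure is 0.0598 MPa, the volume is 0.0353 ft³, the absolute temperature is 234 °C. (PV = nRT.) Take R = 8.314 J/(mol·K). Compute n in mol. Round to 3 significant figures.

0.0142 mol

From the ideal-gas law: n = PV/(RT).
P = 0.0598 MPa = 59800 Pa; V = 0.0353 ft³ = 9.996×10^-4 m³; T = 234 °C = 507.1 K; R = 8.314 J/(mol·K).
n = 0.01418 mol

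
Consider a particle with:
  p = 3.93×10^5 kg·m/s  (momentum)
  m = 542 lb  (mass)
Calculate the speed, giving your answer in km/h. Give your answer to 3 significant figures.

5750 km/h

Solving p = m·v for v: v = p/m.
p = 3.93×10^5 kg·m/s; m = 542 lb = 245.8 kg.
v = 1599 m/s
1599 m/s × (1 km/h / 0.2778 m/s) = 5755 km/h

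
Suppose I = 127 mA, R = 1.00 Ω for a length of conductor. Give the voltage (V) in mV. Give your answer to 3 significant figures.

127 mV

From Ohm's law: V = IR.
I = 127 mA = 0.1270 A; R = 1.00 Ω.
V = 0.1270 V  (the unit combination reduces to kg·m²/(A·s³) = V)
0.1270 V × (1 mV / 0.001000 V) = 127.0 mV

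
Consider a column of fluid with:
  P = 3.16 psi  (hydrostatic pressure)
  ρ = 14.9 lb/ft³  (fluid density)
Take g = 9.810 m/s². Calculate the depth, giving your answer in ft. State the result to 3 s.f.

30.5 ft

Solving P = ρ·g·h for h: h = P/(ρ·g).
P = 3.16 psi = 21787 Pa; ρ = 14.9 lb/ft³ = 238.7 kg/m³; g = 9.810 m/s².
h = 9.305 m
9.305 m × (1 ft / 0.3048 m) = 30.53 ft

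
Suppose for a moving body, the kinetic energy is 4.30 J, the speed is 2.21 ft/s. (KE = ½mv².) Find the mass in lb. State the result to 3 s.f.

41.8 lb

Rearranging KE = ½mv² for m: m = 2·KE/v².
KE = 4.30 J; v = 2.21 ft/s = 0.6736 m/s.
m = 18.95 kg
18.95 kg × (1 lb / 0.4536 kg) = 41.78 lb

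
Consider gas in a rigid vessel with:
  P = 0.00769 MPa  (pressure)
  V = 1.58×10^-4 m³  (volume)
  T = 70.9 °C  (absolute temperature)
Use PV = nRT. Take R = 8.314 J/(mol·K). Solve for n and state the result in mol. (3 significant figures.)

4.25×10^-4 mol

Rearranging: n = PV/(RT).
P = 0.00769 MPa = 7690 Pa; V = 1.58×10^-4 m³; T = 70.9 °C = 344.0 K; R = 8.314 J/(mol·K).
n = 4.248×10^-4 mol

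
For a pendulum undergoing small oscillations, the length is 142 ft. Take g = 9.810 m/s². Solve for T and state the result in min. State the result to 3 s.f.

0.220 min

T is given directly by: T = 2π√(L/g).
L = 142 ft = 43.28 m; g = 9.810 m/s².
T = 13.20 s
13.20 s × (1 min / 60.00 s) = 0.2200 min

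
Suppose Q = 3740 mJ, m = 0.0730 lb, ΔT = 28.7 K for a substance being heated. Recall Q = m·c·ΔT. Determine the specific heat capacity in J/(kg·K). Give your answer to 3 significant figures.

Rearranging Q = m·c·ΔT for c: c = Q/(m·ΔT).
Q = 3740 mJ = 3.740 J; m = 0.0730 lb = 0.03311 kg; ΔT = 28.7 K.
c = 3.936 J/(kg·K)

3.94 J/(kg·K)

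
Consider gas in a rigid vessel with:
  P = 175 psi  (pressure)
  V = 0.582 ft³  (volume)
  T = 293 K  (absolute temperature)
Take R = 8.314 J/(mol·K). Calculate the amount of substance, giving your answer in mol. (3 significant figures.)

8.16 mol

From the ideal-gas law: n = PV/(RT).
P = 175 psi = 1.207×10^6 Pa; V = 0.582 ft³ = 0.01648 m³; T = 293 K; R = 8.314 J/(mol·K).
n = 8.163 mol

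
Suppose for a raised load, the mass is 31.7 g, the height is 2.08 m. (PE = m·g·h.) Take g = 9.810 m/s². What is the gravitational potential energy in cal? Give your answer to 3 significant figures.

Directly: PE = mgh.
m = 31.7 g = 0.03170 kg; h = 2.08 m; g = 9.810 m/s².
PE = 0.6468 J
0.6468 J × (1 cal / 4.184 J) = 0.1546 cal

0.155 cal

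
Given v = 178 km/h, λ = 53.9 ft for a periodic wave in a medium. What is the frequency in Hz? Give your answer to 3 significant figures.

Rearranging v = f·λ for f: f = v/λ.
v = 178 km/h = 49.44 m/s; λ = 53.9 ft = 16.43 m.
f = 3.010 Hz

3.01 Hz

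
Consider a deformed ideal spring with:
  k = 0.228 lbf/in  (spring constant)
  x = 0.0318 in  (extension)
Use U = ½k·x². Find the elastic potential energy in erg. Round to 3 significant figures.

130 erg

U is given directly by: U = ½kx².
k = 0.228 lbf/in = 39.93 N/m; x = 0.0318 in = 8.077×10^-4 m.
U = 1.303×10^-5 J  (the unit combination reduces to kg·m²/s² = J)
1.303×10^-5 J × (1 erg / 1.000×10^-7 J) = 130.3 erg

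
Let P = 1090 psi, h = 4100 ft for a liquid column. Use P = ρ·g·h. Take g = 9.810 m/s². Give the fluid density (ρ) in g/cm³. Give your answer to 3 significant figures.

0.613 g/cm³

Rearranging P = ρ·g·h for ρ: ρ = P/(g·h).
P = 1090 psi = 7.515×10^6 Pa; h = 4100 ft = 1250 m; g = 9.810 m/s².
ρ = 613.0 kg/m³
613.0 kg/m³ × (1 g/cm³ / 1000 kg/m³) = 0.6130 g/cm³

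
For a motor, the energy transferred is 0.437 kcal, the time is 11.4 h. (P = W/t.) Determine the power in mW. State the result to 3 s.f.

44.6 mW

P is given directly by: P = W/t.
W = 0.437 kcal = 1828 J; t = 11.4 h = 41040 s.
P = 0.04455 W
0.04455 W × (1 mW / 0.001000 W) = 44.55 mW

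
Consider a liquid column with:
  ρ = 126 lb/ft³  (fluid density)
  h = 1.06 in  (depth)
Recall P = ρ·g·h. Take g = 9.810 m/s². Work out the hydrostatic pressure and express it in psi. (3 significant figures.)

0.0773 psi

P is given directly by: P = ρgh.
ρ = 126 lb/ft³ = 2018 kg/m³; h = 1.06 in = 0.02692 m; g = 9.810 m/s².
P = 533.1 Pa  (the unit combination reduces to kg/(m·s²) = Pa)
533.1 Pa × (1 psi / 6895 Pa) = 0.07732 psi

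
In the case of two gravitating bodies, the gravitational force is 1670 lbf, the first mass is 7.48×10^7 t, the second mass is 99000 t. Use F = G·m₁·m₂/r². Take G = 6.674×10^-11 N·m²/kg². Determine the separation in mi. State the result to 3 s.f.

0.160 mi

Rearranging: r = √(G·m₁m₂/F).
F = 1670 lbf = 7429 N; m₁ = 7.48×10^7 t = 7.480×10^10 kg; m₂ = 99000 t = 9.900×10^7 kg; G = 6.674×10^-11 N·m²/kg².
r = 257.9 m
257.9 m × (1 mi / 1609 m) = 0.1603 mi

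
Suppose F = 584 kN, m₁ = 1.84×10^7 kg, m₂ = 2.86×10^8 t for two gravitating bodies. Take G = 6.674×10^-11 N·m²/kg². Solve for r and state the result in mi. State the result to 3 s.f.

0.0152 mi

Solving F = G·m₁·m₂/r² for r: r = √(G·m₁m₂/F).
F = 584 kN = 5.840×10^5 N; m₁ = 1.84×10^7 kg; m₂ = 2.86×10^8 t = 2.860×10^11 kg; G = 6.674×10^-11 N·m²/kg².
r = 24.52 m
24.52 m × (1 mi / 1609 m) = 0.01524 mi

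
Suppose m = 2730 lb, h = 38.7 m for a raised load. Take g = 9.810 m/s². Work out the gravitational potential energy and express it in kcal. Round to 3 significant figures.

112 kcal

Directly: PE = mgh.
m = 2730 lb = 1238 kg; h = 38.7 m; g = 9.810 m/s².
PE = 4.701×10^5 J
4.701×10^5 J × (1 kcal / 4184 J) = 112.4 kcal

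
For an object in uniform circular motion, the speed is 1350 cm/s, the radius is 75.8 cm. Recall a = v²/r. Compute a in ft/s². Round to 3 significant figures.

789 ft/s²

Directly: a = v²/r.
v = 1350 cm/s = 13.50 m/s; r = 75.8 cm = 0.7580 m.
a = 240.4 m/s²
240.4 m/s² × (1 ft/s² / 0.3048 m/s²) = 788.8 ft/s²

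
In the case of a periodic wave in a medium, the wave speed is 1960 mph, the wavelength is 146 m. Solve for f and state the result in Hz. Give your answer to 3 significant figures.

Solving v = f·λ for f: f = v/λ.
v = 1960 mph = 876.2 m/s; λ = 146 m.
f = 6.001 Hz

6.00 Hz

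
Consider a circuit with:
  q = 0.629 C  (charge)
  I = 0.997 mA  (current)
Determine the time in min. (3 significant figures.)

Rearranging q = I·t for t: t = q/I.
q = 0.629 C; I = 0.997 mA = 9.970×10^-4 A.
t = 630.9 s
630.9 s × (1 min / 60.00 s) = 10.51 min

10.5 min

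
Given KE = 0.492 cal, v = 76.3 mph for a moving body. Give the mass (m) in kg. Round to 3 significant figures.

0.00354 kg

Rearranging: m = 2·KE/v².
KE = 0.492 cal = 2.059 J; v = 76.3 mph = 34.11 m/s.
m = 0.003539 kg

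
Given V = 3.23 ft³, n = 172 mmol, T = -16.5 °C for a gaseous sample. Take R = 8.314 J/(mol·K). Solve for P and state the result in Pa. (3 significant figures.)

P is given directly by: P = nRT/V.
V = 3.23 ft³ = 0.09146 m³; n = 172 mmol = 0.1720 mol; T = -16.5 °C = 256.6 K; R = 8.314 J/(mol·K).
P = 4013 Pa

4010 Pa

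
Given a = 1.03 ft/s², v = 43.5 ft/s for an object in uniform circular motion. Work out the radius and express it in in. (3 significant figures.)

Rearranging: r = v²/a.
a = 1.03 ft/s² = 0.3139 m/s²; v = 43.5 ft/s = 13.26 m/s.
r = 560.0 m
560.0 m × (1 in / 0.02540 m) = 22046 in

22000 in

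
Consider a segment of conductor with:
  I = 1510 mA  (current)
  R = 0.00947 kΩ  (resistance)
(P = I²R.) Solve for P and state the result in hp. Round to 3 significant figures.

0.0290 hp

P is given directly by: P = I²R.
I = 1510 mA = 1.510 A; R = 0.00947 kΩ = 9.470 Ω.
P = 21.59 W
21.59 W × (1 hp / 745.7 W) = 0.02896 hp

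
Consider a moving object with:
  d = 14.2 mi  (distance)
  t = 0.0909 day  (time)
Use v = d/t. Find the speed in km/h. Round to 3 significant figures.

Directly: v = d/t.
d = 14.2 mi = 22853 m; t = 0.0909 day = 7854 s.
v = 2.910 m/s
2.910 m/s × (1 km/h / 0.2778 m/s) = 10.48 km/h

10.5 km/h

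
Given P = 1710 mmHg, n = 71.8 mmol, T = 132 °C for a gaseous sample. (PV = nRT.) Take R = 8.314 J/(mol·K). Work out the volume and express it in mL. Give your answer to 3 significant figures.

1060 mL

Rearranging PV = nRT for V: V = nRT/P.
P = 1710 mmHg = 2.280×10^5 Pa; n = 71.8 mmol = 0.07180 mol; T = 132 °C = 405.1 K; R = 8.314 J/(mol·K).
V = 0.001061 m³
0.001061 m³ × (1 mL / 1.000×10^-6 m³) = 1061 mL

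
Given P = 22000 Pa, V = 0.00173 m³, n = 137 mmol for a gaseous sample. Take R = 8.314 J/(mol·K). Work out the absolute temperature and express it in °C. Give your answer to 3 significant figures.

-240 °C

Rearranging: T = PV/(nR).
P = 22000 Pa; V = 0.00173 m³; n = 137 mmol = 0.1370 mol; R = 8.314 J/(mol·K).
T = 33.41 K
33.41 K − 273.15 = -239.7 °C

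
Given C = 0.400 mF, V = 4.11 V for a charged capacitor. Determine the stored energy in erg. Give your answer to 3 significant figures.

33800 erg

Directly: E = ½CV².
C = 0.400 mF = 4.000×10^-4 F; V = 4.11 V.
E = 0.003378 J  (the unit combination reduces to kg·m²/s² = J)
0.003378 J × (1 erg / 1.000×10^-7 J) = 33784 erg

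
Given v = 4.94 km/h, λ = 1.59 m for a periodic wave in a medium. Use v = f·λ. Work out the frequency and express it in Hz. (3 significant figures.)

Rearranging: f = v/λ.
v = 4.94 km/h = 1.372 m/s; λ = 1.59 m.
f = 0.8630 Hz

0.863 Hz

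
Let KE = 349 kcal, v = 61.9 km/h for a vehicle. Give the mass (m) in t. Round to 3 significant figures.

Solving KE = ½mv² for m: m = 2·KE/v².
KE = 349 kcal = 1.460×10^6 J; v = 61.9 km/h = 17.19 m/s.
m = 9878 kg
9878 kg × (1 t / 1000 kg) = 9.878 t

9.88 t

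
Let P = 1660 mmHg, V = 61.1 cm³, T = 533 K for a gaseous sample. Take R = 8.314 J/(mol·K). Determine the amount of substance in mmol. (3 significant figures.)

3.05 mmol

Rearranging PV = nRT for n: n = PV/(RT).
P = 1660 mmHg = 2.213×10^5 Pa; V = 61.1 cm³ = 6.110×10^-5 m³; T = 533 K; R = 8.314 J/(mol·K).
n = 0.003052 mol
0.003052 mol × (1 mmol / 0.001000 mol) = 3.052 mmol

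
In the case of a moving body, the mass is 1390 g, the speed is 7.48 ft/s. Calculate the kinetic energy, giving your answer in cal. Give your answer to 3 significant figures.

Directly: KE = ½mv².
m = 1390 g = 1.390 kg; v = 7.48 ft/s = 2.280 m/s.
KE = 3.613 J
3.613 J × (1 cal / 4.184 J) = 0.8634 cal

0.863 cal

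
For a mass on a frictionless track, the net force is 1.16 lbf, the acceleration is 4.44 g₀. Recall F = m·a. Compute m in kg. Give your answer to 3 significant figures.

0.119 kg

From Newton's second law: m = F/a.
F = 1.16 lbf = 5.160 N; a = 4.44 g₀ = 43.54 m/s².
m = 0.1185 kg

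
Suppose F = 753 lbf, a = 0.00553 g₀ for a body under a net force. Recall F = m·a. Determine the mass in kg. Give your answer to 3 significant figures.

61800 kg

Rearranging: m = F/a.
F = 753 lbf = 3350 N; a = 0.00553 g₀ = 0.05423 m/s².
m = 61764 kg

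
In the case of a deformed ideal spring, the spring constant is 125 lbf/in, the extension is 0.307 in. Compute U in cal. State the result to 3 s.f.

Directly: U = ½kx².
k = 125 lbf/in = 21891 N/m; x = 0.307 in = 0.007798 m.
U = 0.6655 J
0.6655 J × (1 cal / 4.184 J) = 0.1591 cal

0.159 cal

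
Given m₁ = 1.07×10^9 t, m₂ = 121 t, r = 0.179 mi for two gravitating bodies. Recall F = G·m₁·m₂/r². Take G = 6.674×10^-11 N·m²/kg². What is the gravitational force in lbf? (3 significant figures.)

Directly: F = Gm₁m₂/r².
m₁ = 1.07×10^9 t = 1.070×10^12 kg; m₂ = 121 t = 1.210×10^5 kg; r = 0.179 mi = 288.1 m; G = 6.674×10^-11 N·m²/kg².
F = 104.1 N  (the unit combination reduces to kg·m/s² = N)
104.1 N × (1 lbf / 4.448 N) = 23.41 lbf

23.4 lbf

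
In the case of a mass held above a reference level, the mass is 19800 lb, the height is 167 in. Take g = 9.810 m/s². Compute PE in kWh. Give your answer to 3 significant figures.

Directly: PE = mgh.
m = 19800 lb = 8981 kg; h = 167 in = 4.242 m; g = 9.810 m/s².
PE = 3.737×10^5 J
3.737×10^5 J × (1 kWh / 3.600×10^6 J) = 0.1038 kWh

0.104 kWh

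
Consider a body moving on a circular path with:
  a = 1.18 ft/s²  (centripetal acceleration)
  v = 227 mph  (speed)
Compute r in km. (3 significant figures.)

28.6 km

Rearranging a = v²/r for r: r = v²/a.
a = 1.18 ft/s² = 0.3597 m/s²; v = 227 mph = 101.5 m/s.
r = 28632 m
28632 m × (1 km / 1000 m) = 28.63 km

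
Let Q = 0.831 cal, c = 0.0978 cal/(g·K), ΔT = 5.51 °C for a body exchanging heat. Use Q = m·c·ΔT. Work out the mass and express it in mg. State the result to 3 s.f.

Rearranging Q = m·c·ΔT for m: m = Q/(c·ΔT).
Q = 0.831 cal = 3.477 J; c = 0.0978 cal/(g·K) = 409.2 J/(kg·K); ΔT = 5.51 °C = 5.510 K.
m = 0.001542 kg
0.001542 kg × (1 mg / 1.000×10^-6 kg) = 1542 mg

1540 mg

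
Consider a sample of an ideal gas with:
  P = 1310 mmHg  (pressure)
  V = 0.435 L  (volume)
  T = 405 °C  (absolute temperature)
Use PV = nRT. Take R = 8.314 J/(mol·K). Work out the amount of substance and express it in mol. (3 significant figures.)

0.0135 mol

Rearranging: n = PV/(RT).
P = 1310 mmHg = 1.747×10^5 Pa; V = 0.435 L = 4.350×10^-4 m³; T = 405 °C = 678.1 K; R = 8.314 J/(mol·K).
n = 0.01347 mol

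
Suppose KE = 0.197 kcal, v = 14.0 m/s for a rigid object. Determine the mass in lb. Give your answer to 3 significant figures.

Rearranging KE = ½mv² for m: m = 2·KE/v².
KE = 0.197 kcal = 824.2 J; v = 14.0 m/s.
m = 8.411 kg
8.411 kg × (1 lb / 0.4536 kg) = 18.54 lb

18.5 lb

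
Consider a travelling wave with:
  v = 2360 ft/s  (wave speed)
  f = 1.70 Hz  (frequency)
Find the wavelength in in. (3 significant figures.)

Rearranging: λ = v/f.
v = 2360 ft/s = 719.3 m/s; f = 1.70 Hz.
λ = 423.1 m
423.1 m × (1 in / 0.02540 m) = 16659 in

16700 in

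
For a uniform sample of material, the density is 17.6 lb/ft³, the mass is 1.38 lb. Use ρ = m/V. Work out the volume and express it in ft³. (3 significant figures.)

0.0784 ft³

Solving ρ = m/V for V: V = m/ρ.
ρ = 17.6 lb/ft³ = 281.9 kg/m³; m = 1.38 lb = 0.6260 kg.
V = 0.002220 m³
0.002220 m³ × (1 ft³ / 0.02832 m³) = 0.07841 ft³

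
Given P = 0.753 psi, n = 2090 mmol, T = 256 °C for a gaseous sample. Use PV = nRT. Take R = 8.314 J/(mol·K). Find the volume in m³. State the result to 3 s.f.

1.77 m³

Solving PV = nRT for V: V = nRT/P.
P = 0.753 psi = 5192 Pa; n = 2090 mmol = 2.090 mol; T = 256 °C = 529.1 K; R = 8.314 J/(mol·K).
V = 1.771 m³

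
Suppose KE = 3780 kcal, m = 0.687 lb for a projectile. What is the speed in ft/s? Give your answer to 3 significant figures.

33100 ft/s

Solving KE = ½mv² for v: v = √(2·KE/m).
KE = 3780 kcal = 1.582×10^7 J; m = 0.687 lb = 0.3116 kg.
v = 10075 m/s
10075 m/s × (1 ft/s / 0.3048 m/s) = 33054 ft/s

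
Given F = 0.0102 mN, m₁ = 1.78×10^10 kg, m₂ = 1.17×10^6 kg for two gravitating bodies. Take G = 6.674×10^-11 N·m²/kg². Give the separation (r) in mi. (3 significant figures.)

From Newton's law of gravitation: r = √(G·m₁m₂/F).
F = 0.0102 mN = 1.020×10^-5 N; m₁ = 1.78×10^10 kg; m₂ = 1.17×10^6 kg; G = 6.674×10^-11 N·m²/kg².
r = 3.691×10^5 m
3.691×10^5 m × (1 mi / 1609 m) = 229.4 mi

229 mi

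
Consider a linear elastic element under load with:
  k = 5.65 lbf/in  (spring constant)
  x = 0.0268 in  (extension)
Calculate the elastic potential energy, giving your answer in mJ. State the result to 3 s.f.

0.229 mJ

U is given directly by: U = ½kx².
k = 5.65 lbf/in = 989.5 N/m; x = 0.0268 in = 6.807×10^-4 m.
U = 2.292×10^-4 J
2.292×10^-4 J × (1 mJ / 0.001000 J) = 0.2292 mJ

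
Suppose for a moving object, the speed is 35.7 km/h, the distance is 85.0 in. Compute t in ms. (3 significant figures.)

Rearranging: t = d/v.
v = 35.7 km/h = 9.917 m/s; d = 85.0 in = 2.159 m.
t = 0.2177 s
0.2177 s × (1 ms / 0.001000 s) = 217.7 ms

218 ms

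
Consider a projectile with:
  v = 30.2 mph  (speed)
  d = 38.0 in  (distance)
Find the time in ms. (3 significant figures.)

71.5 ms

Rearranging: t = d/v.
v = 30.2 mph = 13.50 m/s; d = 38.0 in = 0.9652 m.
t = 0.07149 s
0.07149 s × (1 ms / 0.001000 s) = 71.49 ms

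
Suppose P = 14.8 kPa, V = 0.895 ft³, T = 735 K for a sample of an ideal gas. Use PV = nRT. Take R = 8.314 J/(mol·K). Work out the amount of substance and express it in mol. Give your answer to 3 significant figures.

Solving PV = nRT for n: n = PV/(RT).
P = 14.8 kPa = 14800 Pa; V = 0.895 ft³ = 0.02534 m³; T = 735 K; R = 8.314 J/(mol·K).
n = 0.06138 mol

0.0614 mol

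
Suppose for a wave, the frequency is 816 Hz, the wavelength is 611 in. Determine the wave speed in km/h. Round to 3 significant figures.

45600 km/h

Directly: v = fλ.
f = 816 Hz; λ = 611 in = 15.52 m.
v = 12664 m/s
12664 m/s × (1 km/h / 0.2778 m/s) = 45590 km/h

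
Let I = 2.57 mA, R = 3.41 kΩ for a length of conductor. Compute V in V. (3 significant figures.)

8.76 V

From Ohm's law: V = IR.
I = 2.57 mA = 0.002570 A; R = 3.41 kΩ = 3410 Ω.
V = 8.764 V  (the unit combination reduces to kg·m²/(A·s³) = V)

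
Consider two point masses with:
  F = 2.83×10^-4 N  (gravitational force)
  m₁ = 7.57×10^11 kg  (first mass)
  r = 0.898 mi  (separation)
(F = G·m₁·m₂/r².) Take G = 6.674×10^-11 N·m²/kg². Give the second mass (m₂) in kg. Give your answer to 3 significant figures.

Rearranging F = G·m₁·m₂/r² for m₂: m₂ = F·r²/(G·m₁).
F = 2.83×10^-4 N; m₁ = 7.57×10^11 kg; r = 0.898 mi = 1445 m; G = 6.674×10^-11 N·m²/kg².
m₂ = 11.70 kg

11.7 kg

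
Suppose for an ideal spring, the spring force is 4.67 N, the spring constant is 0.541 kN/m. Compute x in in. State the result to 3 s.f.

0.340 in

Rearranging: x = F/k.
F = 4.67 N; k = 0.541 kN/m = 541.0 N/m.
x = 0.008632 m
0.008632 m × (1 in / 0.02540 m) = 0.3398 in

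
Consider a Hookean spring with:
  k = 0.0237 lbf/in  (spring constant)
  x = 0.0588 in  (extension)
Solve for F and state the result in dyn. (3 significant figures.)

From Hooke's law: F = kx.
k = 0.0237 lbf/in = 4.151 N/m; x = 0.0588 in = 0.001494 m.
F = 0.006199 N
0.006199 N × (1 dyn / 1.000×10^-5 N) = 619.9 dyn

620 dyn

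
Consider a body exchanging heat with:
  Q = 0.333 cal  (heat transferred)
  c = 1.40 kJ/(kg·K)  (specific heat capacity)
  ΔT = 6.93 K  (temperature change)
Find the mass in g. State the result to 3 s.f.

Rearranging Q = m·c·ΔT for m: m = Q/(c·ΔT).
Q = 0.333 cal = 1.393 J; c = 1.40 kJ/(kg·K) = 1400 J/(kg·K); ΔT = 6.93 K.
m = 1.436×10^-4 kg
1.436×10^-4 kg × (1 g / 0.001000 kg) = 0.1436 g

0.144 g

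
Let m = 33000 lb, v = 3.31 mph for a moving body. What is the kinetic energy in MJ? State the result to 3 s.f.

KE is given directly by: KE = ½mv².
m = 33000 lb = 14969 kg; v = 3.31 mph = 1.480 m/s.
KE = 16387 J  (the unit combination reduces to kg·m²/s² = J)
16387 J × (1 MJ / 1.000×10^6 J) = 0.01639 MJ

0.0164 MJ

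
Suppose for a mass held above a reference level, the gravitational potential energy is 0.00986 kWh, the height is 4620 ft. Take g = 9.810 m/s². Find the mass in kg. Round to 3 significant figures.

2.57 kg

Rearranging PE = m·g·h for m: m = PE/(g·h).
PE = 0.00986 kWh = 35496 J; h = 4620 ft = 1408 m; g = 9.810 m/s².
m = 2.570 kg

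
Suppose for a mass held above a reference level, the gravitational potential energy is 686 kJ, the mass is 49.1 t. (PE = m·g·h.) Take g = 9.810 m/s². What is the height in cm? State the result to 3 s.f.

Rearranging: h = PE/(m·g).
PE = 686 kJ = 6.860×10^5 J; m = 49.1 t = 49100 kg; g = 9.810 m/s².
h = 1.424 m
1.424 m × (1 cm / 0.01000 m) = 142.4 cm

142 cm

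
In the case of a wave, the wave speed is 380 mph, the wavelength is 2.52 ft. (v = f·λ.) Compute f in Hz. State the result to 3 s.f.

221 Hz

Rearranging v = f·λ for f: f = v/λ.
v = 380 mph = 169.9 m/s; λ = 2.52 ft = 0.7681 m.
f = 221.2 Hz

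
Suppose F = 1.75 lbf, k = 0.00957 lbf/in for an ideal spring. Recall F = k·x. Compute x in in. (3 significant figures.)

183 in

Rearranging F = k·x for x: x = F/k.
F = 1.75 lbf = 7.784 N; k = 0.00957 lbf/in = 1.676 N/m.
x = 4.645 m
4.645 m × (1 in / 0.02540 m) = 182.9 in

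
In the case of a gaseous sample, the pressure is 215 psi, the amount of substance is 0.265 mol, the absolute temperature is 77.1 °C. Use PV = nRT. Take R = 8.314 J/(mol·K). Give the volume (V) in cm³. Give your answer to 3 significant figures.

521 cm³

From the ideal-gas law: V = nRT/P.
P = 215 psi = 1.482×10^6 Pa; n = 0.265 mol; T = 77.1 °C = 350.2 K; R = 8.314 J/(mol·K).
V = 5.206×10^-4 m³
5.206×10^-4 m³ × (1 cm³ / 1.000×10^-6 m³) = 520.6 cm³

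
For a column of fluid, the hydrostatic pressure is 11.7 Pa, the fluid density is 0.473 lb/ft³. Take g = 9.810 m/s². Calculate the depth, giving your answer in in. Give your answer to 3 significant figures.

Rearranging: h = P/(ρ·g).
P = 11.7 Pa; ρ = 0.473 lb/ft³ = 7.577 kg/m³; g = 9.810 m/s².
h = 0.1574 m
0.1574 m × (1 in / 0.02540 m) = 6.197 in

6.20 in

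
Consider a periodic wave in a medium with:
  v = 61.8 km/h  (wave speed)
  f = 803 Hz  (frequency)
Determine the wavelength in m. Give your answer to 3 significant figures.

0.0214 m

Rearranging: λ = v/f.
v = 61.8 km/h = 17.17 m/s; f = 803 Hz.
λ = 0.02138 m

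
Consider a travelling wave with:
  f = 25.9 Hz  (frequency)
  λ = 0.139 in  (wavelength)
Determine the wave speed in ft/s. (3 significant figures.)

0.300 ft/s

v is given directly by: v = fλ.
f = 25.9 Hz; λ = 0.139 in = 0.003531 m.
v = 0.09144 m/s
0.09144 m/s × (1 ft/s / 0.3048 m/s) = 0.3000 ft/s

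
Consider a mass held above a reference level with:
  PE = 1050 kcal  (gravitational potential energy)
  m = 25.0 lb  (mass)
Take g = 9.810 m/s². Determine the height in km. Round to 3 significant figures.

39.5 km

Rearranging: h = PE/(m·g).
PE = 1050 kcal = 4.393×10^6 J; m = 25.0 lb = 11.34 kg; g = 9.810 m/s².
h = 39492 m
39492 m × (1 km / 1000 m) = 39.49 km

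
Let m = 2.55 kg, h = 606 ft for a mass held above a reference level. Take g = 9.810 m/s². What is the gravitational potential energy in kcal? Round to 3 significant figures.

Directly: PE = mgh.
m = 2.55 kg; h = 606 ft = 184.7 m; g = 9.810 m/s².
PE = 4621 J
4621 J × (1 kcal / 4184 J) = 1.104 kcal

1.10 kcal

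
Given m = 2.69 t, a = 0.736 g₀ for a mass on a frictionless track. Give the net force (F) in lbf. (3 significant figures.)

4360 lbf

From Newton's second law: F = m·a.
m = 2.69 t = 2690 kg; a = 0.736 g₀ = 7.218 m/s².
F = 19416 N
19416 N × (1 lbf / 4.448 N) = 4365 lbf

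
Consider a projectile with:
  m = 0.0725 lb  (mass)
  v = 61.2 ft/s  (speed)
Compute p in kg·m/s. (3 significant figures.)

0.613 kg·m/s

Directly: p = mv.
m = 0.0725 lb = 0.03289 kg; v = 61.2 ft/s = 18.65 m/s.
p = 0.6134 kg·m/s  (the unit combination reduces to kg·m/s = kg·m/s)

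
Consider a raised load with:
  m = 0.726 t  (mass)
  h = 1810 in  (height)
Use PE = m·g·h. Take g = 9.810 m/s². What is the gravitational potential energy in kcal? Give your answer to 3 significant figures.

PE is given directly by: PE = mgh.
m = 0.726 t = 726.0 kg; h = 1810 in = 45.97 m; g = 9.810 m/s².
PE = 3.274×10^5 J  (the unit combination reduces to kg·m²/s² = J)
3.274×10^5 J × (1 kcal / 4184 J) = 78.26 kcal

78.3 kcal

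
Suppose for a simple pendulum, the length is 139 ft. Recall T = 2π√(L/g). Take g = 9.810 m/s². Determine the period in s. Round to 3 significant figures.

Directly: T = 2π√(L/g).
L = 139 ft = 42.37 m; g = 9.810 m/s².
T = 13.06 s

13.1 s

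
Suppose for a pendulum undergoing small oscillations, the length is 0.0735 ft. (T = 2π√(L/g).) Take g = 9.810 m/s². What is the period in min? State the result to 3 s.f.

0.00500 min

T is given directly by: T = 2π√(L/g).
L = 0.0735 ft = 0.02240 m; g = 9.810 m/s².
T = 0.3003 s
0.3003 s × (1 min / 60.00 s) = 0.005004 min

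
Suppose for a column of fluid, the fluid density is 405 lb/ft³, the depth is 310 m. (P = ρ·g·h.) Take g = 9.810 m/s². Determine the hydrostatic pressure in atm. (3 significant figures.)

195 atm

Directly: P = ρgh.
ρ = 405 lb/ft³ = 6487 kg/m³; h = 310 m; g = 9.810 m/s².
P = 1.973×10^7 Pa  (the unit combination reduces to kg/(m·s²) = Pa)
1.973×10^7 Pa × (1 atm / 1.013×10^5 Pa) = 194.7 atm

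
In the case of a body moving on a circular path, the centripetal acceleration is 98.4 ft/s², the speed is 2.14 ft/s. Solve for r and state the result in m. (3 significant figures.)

0.0142 m

Rearranging: r = v²/a.
a = 98.4 ft/s² = 29.99 m/s²; v = 2.14 ft/s = 0.6523 m/s.
r = 0.01419 m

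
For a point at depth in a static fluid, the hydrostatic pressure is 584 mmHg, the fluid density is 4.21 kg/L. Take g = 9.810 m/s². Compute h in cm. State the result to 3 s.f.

Rearranging P = ρ·g·h for h: h = P/(ρ·g).
P = 584 mmHg = 77860 Pa; ρ = 4.21 kg/L = 4210 kg/m³; g = 9.810 m/s².
h = 1.885 m
1.885 m × (1 cm / 0.01000 m) = 188.5 cm

189 cm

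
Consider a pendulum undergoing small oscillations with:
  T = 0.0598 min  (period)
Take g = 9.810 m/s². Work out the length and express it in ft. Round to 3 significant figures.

Solving T = 2π√(L/g) for L: L = g·(T/2π)².
T = 0.0598 min = 3.588 s; g = 9.810 m/s².
L = 3.199 m
3.199 m × (1 ft / 0.3048 m) = 10.50 ft

10.5 ft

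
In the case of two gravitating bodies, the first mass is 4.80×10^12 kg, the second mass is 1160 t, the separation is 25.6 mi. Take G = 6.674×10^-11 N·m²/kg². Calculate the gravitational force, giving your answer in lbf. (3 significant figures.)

From Newton's law of gravitation: F = Gm₁m₂/r².
m₁ = 4.80×10^12 kg; m₂ = 1160 t = 1.160×10^6 kg; r = 25.6 mi = 41199 m; G = 6.674×10^-11 N·m²/kg².
F = 0.2189 N
0.2189 N × (1 lbf / 4.448 N) = 0.04922 lbf

0.0492 lbf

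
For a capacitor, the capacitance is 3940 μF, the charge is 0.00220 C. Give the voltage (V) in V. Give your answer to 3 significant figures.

0.558 V

Rearranging: V = Q/C.
C = 3940 μF = 0.003940 F; Q = 0.00220 C.
V = 0.5584 V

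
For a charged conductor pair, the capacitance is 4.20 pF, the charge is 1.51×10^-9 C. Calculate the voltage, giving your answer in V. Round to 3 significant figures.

Rearranging C = Q/V for V: V = Q/C.
C = 4.20 pF = 4.200×10^-12 F; Q = 1.51×10^-9 C.
V = 359.5 V  (the unit combination reduces to kg·m²/(A·s³) = V)

360 V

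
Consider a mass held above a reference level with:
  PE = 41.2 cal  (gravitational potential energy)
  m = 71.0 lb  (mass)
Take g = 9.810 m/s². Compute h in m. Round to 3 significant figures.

Rearranging: h = PE/(m·g).
PE = 41.2 cal = 172.4 J; m = 71.0 lb = 32.21 kg; g = 9.810 m/s².
h = 0.5456 m

0.546 m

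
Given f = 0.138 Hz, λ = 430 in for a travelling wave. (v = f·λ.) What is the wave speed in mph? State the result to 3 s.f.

Directly: v = fλ.
f = 0.138 Hz; λ = 430 in = 10.92 m.
v = 1.507 m/s
1.507 m/s × (1 mph / 0.4470 m/s) = 3.372 mph

3.37 mph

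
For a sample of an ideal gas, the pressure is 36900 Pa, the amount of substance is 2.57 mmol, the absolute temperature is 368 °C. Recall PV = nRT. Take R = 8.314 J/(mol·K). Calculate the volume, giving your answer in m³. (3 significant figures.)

From the ideal-gas law: V = nRT/P.
P = 36900 Pa; n = 2.57 mmol = 0.002570 mol; T = 368 °C = 641.1 K; R = 8.314 J/(mol·K).
V = 3.713×10^-4 m³

3.71×10^-4 m³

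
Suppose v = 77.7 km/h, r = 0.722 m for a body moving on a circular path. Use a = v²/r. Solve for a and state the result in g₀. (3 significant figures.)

a is given directly by: a = v²/r.
v = 77.7 km/h = 21.58 m/s; r = 0.722 m.
a = 645.2 m/s²
645.2 m/s² × (1 g₀ / 9.807 m/s²) = 65.79 g₀

65.8 g₀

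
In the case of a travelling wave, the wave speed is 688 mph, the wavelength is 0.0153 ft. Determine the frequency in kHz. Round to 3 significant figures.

Rearranging: f = v/λ.
v = 688 mph = 307.6 m/s; λ = 0.0153 ft = 0.004663 m.
f = 65952 Hz
65952 Hz × (1 kHz / 1000 Hz) = 65.95 kHz

66.0 kHz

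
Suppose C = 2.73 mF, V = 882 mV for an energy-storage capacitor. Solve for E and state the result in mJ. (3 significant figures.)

E is given directly by: E = ½CV².
C = 2.73 mF = 0.002730 F; V = 882 mV = 0.8820 V.
E = 0.001062 J
0.001062 J × (1 mJ / 0.001000 J) = 1.062 mJ

1.06 mJ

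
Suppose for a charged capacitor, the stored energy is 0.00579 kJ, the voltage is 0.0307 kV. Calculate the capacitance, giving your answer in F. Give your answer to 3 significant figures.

0.0123 F

Solving E = ½C·V² for C: C = 2E/V².
E = 0.00579 kJ = 5.790 J; V = 0.0307 kV = 30.70 V.
C = 0.01229 F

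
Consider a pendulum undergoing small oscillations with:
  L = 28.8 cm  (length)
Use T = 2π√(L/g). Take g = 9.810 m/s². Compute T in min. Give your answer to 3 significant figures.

0.0179 min

T is given directly by: T = 2π√(L/g).
L = 28.8 cm = 0.2880 m; g = 9.810 m/s².
T = 1.077 s
1.077 s × (1 min / 60.00 s) = 0.01794 min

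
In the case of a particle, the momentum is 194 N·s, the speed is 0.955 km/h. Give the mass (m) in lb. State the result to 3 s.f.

1610 lb

Rearranging: m = p/v.
p = 194 N·s = 194.0 kg·m/s; v = 0.955 km/h = 0.2653 m/s.
m = 731.3 kg
731.3 kg × (1 lb / 0.4536 kg) = 1612 lb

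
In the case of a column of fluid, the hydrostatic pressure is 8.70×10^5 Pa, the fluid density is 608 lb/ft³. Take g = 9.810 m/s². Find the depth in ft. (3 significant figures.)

29.9 ft

Rearranging P = ρ·g·h for h: h = P/(ρ·g).
P = 8.70×10^5 Pa; ρ = 608 lb/ft³ = 9739 kg/m³; g = 9.810 m/s².
h = 9.106 m
9.106 m × (1 ft / 0.3048 m) = 29.88 ft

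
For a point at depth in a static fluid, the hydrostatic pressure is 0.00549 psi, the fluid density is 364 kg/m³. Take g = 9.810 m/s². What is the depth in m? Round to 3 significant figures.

Solving P = ρ·g·h for h: h = P/(ρ·g).
P = 0.00549 psi = 37.85 Pa; ρ = 364 kg/m³; g = 9.810 m/s².
h = 0.01060 m

0.0106 m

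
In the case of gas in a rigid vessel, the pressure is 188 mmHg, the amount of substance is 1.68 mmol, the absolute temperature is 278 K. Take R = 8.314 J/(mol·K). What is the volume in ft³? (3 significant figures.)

Rearranging: V = nRT/P.
P = 188 mmHg = 25065 Pa; n = 1.68 mmol = 0.001680 mol; T = 278 K; R = 8.314 J/(mol·K).
V = 1.549×10^-4 m³
1.549×10^-4 m³ × (1 ft³ / 0.02832 m³) = 0.005471 ft³

0.00547 ft³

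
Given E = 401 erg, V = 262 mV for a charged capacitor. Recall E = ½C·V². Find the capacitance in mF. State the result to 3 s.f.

1.17 mF

Solving E = ½C·V² for C: C = 2E/V².
E = 401 erg = 4.010×10^-5 J; V = 262 mV = 0.2620 V.
C = 0.001168 F
0.001168 F × (1 mF / 0.001000 F) = 1.168 mF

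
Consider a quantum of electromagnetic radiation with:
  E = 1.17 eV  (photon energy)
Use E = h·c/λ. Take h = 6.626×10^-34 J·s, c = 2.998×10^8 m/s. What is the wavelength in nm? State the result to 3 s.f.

Rearranging E = h·c/λ for λ: λ = hc/E.
E = 1.17 eV = 1.875×10^-19 J; h = 6.626×10^-34 J·s; c = 2.998×10^8 m/s.
λ = 1.060×10^-6 m
1.060×10^-6 m × (1 nm / 1.000×10^-9 m) = 1060 nm

1060 nm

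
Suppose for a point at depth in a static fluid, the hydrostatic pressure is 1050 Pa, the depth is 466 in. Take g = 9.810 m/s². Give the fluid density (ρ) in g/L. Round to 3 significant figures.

9.04 g/L

Rearranging P = ρ·g·h for ρ: ρ = P/(g·h).
P = 1050 Pa; h = 466 in = 11.84 m; g = 9.810 m/s².
ρ = 9.043 kg/m³
Since 1 g/L = 1 kg/m³, 9.043 g/L.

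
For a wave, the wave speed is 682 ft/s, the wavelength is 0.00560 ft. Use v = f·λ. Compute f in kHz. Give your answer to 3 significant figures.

122 kHz

Solving v = f·λ for f: f = v/λ.
v = 682 ft/s = 207.9 m/s; λ = 0.00560 ft = 0.001707 m.
f = 1.218×10^5 Hz
1.218×10^5 Hz × (1 kHz / 1000 Hz) = 121.8 kHz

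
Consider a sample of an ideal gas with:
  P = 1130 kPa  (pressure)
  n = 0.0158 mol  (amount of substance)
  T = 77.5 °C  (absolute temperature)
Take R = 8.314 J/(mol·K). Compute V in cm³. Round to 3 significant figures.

Rearranging PV = nRT for V: V = nRT/P.
P = 1130 kPa = 1.130×10^6 Pa; n = 0.0158 mol; T = 77.5 °C = 350.6 K; R = 8.314 J/(mol·K).
V = 4.076×10^-5 m³
4.076×10^-5 m³ × (1 cm³ / 1.000×10^-6 m³) = 40.76 cm³

40.8 cm³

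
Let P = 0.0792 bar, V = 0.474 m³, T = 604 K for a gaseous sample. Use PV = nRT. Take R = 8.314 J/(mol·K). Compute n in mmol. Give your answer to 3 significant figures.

Rearranging PV = nRT for n: n = PV/(RT).
P = 0.0792 bar = 7920 Pa; V = 0.474 m³; T = 604 K; R = 8.314 J/(mol·K).
n = 0.7476 mol
0.7476 mol × (1 mmol / 0.001000 mol) = 747.6 mmol

748 mmol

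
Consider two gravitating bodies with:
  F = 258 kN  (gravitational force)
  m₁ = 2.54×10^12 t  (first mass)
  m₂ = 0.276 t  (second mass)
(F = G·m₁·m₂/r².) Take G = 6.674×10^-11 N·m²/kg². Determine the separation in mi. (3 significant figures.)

Rearranging F = G·m₁·m₂/r² for r: r = √(G·m₁m₂/F).
F = 258 kN = 2.580×10^5 N; m₁ = 2.54×10^12 t = 2.540×10^15 kg; m₂ = 0.276 t = 276.0 kg; G = 6.674×10^-11 N·m²/kg².
r = 13.47 m
13.47 m × (1 mi / 1609 m) = 0.008368 mi

0.00837 mi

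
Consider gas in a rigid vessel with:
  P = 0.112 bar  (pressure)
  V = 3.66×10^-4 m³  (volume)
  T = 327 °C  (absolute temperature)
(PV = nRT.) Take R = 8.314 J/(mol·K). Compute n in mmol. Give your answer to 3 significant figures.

Rearranging: n = PV/(RT).
P = 0.112 bar = 11200 Pa; V = 3.66×10^-4 m³; T = 327 °C = 600.1 K; R = 8.314 J/(mol·K).
n = 8.215×10^-4 mol
8.215×10^-4 mol × (1 mmol / 0.001000 mol) = 0.8215 mmol

0.822 mmol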